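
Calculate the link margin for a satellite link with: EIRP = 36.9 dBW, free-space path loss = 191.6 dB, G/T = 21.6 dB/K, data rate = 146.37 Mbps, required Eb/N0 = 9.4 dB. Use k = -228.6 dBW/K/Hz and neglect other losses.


C/N0 = EIRP - FSPL + G/T - k = 36.9 - 191.6 + 21.6 - (-228.6)
C/N0 = 95.5000 dB-Hz
R_b = 146.37 Mbps = 1.4637e+08 bps -> 10*log10(R_b) = 81.6545 dB-Hz
Eb/N0 = C/N0 - 10*log10(R_b) = 95.5000 - 81.6545 = 13.8455 dB
Margin = Eb/N0 - Eb/N0_req = 13.8455 - 9.4 = 4.4455 dB (link closes)

4.4455 dB


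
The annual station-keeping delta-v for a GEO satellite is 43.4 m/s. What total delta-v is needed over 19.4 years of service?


dV = rate * years = 43.4 * 19.4
dV = 841.9600 m/s

841.9600 m/s


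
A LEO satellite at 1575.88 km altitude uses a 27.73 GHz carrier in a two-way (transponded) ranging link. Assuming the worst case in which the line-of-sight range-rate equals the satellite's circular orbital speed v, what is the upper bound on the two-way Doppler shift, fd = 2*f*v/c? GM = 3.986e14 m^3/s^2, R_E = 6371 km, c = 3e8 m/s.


r = 7.94688e+06 m
v = sqrt(mu/r) = 7082.2348 m/s (worst-case radial velocity)
f = 27.73 GHz = 2.773e+10 Hz
fd = 2*f*v/c = 2*2.773e+10*7082.2348/3.0e+08
fd = 1.3092691e+06 Hz

1.3093e+06 Hz


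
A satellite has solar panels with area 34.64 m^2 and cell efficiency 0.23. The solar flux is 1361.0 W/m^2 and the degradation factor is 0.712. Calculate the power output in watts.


P = area * eta * S * degradation
P = 34.64 * 0.23 * 1361.0 * 0.712
P = 7720.4718 W

7720.4718 W


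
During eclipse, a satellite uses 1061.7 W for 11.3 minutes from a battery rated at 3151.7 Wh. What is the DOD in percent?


E_used = P * t / 60 = 1061.7 * 11.3 / 60 = 199.9535 Wh
DOD = E_used / E_total * 100 = 199.9535 / 3151.7 * 100
DOD = 6.3443 %

6.3443 %


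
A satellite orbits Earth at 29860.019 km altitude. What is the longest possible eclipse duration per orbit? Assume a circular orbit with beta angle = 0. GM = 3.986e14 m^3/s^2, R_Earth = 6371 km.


r = 36231.0190 km
T = 1143.8809 min
Eclipse fraction = arcsin(R_E/r)/pi = arcsin(6371.0000/36231.0190)/pi
= arcsin(0.1758438)/pi = 0.05626536
Eclipse duration = 0.05626536 * 1143.8809 = 64.3609 min

64.3609 minutes


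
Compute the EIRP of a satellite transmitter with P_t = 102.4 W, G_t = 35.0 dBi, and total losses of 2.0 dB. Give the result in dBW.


Pt = 102.4 W = 20.1030 dBW
EIRP = Pt_dBW + Gt - losses = 20.1030 + 35.0 - 2.0 = 53.1030 dBW

53.1030 dBW


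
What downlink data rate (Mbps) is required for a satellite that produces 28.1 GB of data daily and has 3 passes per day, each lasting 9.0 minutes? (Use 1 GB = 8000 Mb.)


total contact time = 3 * 9.0 * 60 = 1620.0000 s
data = 28.1 GB = 224800.0000 Mb
rate = 224800.0000 / 1620.0000 = 138.7654 Mbps

138.7654 Mbps


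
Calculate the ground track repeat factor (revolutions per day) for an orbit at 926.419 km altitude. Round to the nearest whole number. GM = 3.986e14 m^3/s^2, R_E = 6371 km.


r = 7.297419e+06 m
T = 2*pi*sqrt(r^3/mu) = 6203.9051 s = 103.3984 min
revs/day = 1440 / 103.3984 = 13.9267
Rounded: 14 revolutions per day

14 revolutions per day


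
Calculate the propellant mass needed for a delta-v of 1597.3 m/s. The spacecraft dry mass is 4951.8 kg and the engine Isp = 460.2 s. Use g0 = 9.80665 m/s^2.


ve = Isp * g0 = 460.2 * 9.80665 = 4513.020330 m/s
mass ratio = exp(dv/ve) = exp(1597.3/4513.020330) = 1.42465758
m_prop = m_dry * (mr - 1) = 4951.8 * (1.42465758 - 1)
m_prop = 2102.8194 kg

2102.8194 kg


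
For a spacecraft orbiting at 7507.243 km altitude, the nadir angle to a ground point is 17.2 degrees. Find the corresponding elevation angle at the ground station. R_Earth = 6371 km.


r = R_E + alt = 13878.2430 km
Law of sines in the satellite / Earth-center / ground-point triangle:
  sin(nadir)/R_E = sin(90 + el)/r  =>  cos(el) = (r/R_E)*sin(nadir)
cos(el) = (13878.2430 / 6371.0000) * sin(17.2 deg) = 0.6441545
el = arccos(0.6441545) = 49.8977 deg
(Earth-central angle = 90 - nadir - el = 22.9023 deg)

49.8977 degrees


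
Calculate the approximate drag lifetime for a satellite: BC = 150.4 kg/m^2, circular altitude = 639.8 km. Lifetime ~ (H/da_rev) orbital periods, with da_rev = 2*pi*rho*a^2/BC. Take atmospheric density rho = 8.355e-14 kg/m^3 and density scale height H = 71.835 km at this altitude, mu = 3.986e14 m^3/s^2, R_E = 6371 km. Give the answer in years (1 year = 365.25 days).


a = R_E + alt = 7010.8000 km = 7.0108e+06 m
da_rev = 2*pi*rho*a^2/BC = 2*pi*8.355e-14*(7.0108e+06)^2/150.4 = 0.171559054 m per revolution
N = H/da_rev = 71835.0000 m / 0.171559054 m = 418718.7934 revolutions
P = 2*pi*sqrt(a^3/mu) = 5842.0139 s
lifetime = N*P = 418718.7934 * 5842.0139 = 2.446161e+09 s = 28312.0489 days
years = 28312.0489 / 365.25 = 77.5142 years

77.5142 years


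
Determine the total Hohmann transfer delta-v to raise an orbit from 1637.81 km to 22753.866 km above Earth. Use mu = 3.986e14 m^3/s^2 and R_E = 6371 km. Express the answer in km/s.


r1 = 8008.8100 km = 8.00881e+06 m
r2 = 29124.8660 km = 2.9124866e+07 m
dv1 = sqrt(mu/r1)*(sqrt(2*r2/(r1+r2)) - 1) = 1781.0369 m/s
dv2 = sqrt(mu/r2)*(1 - sqrt(2*r1/(r1+r2))) = 1269.7512 m/s
total dv = |dv1| + |dv2| = 1781.0369 + 1269.7512 = 3050.7881 m/s = 3.0508 km/s

3.0508 km/s


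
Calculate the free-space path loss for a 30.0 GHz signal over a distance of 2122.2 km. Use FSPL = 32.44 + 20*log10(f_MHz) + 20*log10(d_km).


f = 30.0 GHz = 30000.0000 MHz
d = 2122.2 km
FSPL = 32.44 + 20*log10(30000.0000) + 20*log10(2122.2)
FSPL = 32.44 + 89.5424 + 66.5357
FSPL = 188.5182 dB

188.5182 dB


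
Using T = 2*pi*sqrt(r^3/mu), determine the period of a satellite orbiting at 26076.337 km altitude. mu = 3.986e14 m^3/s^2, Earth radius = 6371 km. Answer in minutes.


r = 32447.3370 km = 3.2447337e+07 m
T = 2*pi*sqrt(r^3/mu) = 2*pi*sqrt(3.4161519e+22 / 3.986e14)
T = 58167.4212 s = 969.4570 min

969.4570 minutes


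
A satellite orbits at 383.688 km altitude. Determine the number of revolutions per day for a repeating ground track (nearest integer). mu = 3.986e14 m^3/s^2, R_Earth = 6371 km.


r = 6.754688e+06 m
T = 2*pi*sqrt(r^3/mu) = 5524.8331 s = 92.0806 min
revs/day = 1440 / 92.0806 = 15.6385
Rounded: 16 revolutions per day

16 revolutions per day


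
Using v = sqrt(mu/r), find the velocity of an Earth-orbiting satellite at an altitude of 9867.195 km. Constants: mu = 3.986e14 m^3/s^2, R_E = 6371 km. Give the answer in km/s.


r = R_E + alt = 6371.0 + 9867.195 = 16238.1950 km = 1.6238195e+07 m
v = sqrt(mu/r) = sqrt(3.986e14 / 1.6238195e+07) = 4954.4993 m/s = 4.9545 km/s

4.9545 km/s


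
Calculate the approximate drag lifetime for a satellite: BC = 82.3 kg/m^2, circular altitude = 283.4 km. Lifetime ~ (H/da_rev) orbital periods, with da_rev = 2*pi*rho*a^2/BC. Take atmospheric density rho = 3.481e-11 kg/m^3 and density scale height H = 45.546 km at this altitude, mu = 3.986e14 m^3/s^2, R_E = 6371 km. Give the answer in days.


a = R_E + alt = 6654.4000 km = 6.6544e+06 m
da_rev = 2*pi*rho*a^2/BC = 2*pi*3.481e-11*(6.6544e+06)^2/82.3 = 117.679784 m per revolution
N = H/da_rev = 45546.0000 m / 117.679784 m = 387.0333 revolutions
P = 2*pi*sqrt(a^3/mu) = 5402.2487 s
lifetime = N*P = 387.0333 * 5402.2487 = 2.0908504e+06 s = 24.1997 days

24.1997 days


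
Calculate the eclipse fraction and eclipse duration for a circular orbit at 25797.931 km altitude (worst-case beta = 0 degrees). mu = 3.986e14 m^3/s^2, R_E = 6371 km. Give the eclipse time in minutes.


r = 32168.9310 km
T = 957.0066 min
Eclipse fraction = arcsin(R_E/r)/pi = arcsin(6371.0000/32168.9310)/pi
= arcsin(0.1980482)/pi = 0.06346027
Eclipse duration = 0.06346027 * 957.0066 = 60.7319 min

60.7319 minutes


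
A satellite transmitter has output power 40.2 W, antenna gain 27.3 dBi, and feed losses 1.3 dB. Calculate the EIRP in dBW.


Pt = 40.2 W = 16.0423 dBW
EIRP = Pt_dBW + Gt - losses = 16.0423 + 27.3 - 1.3 = 42.0423 dBW

42.0423 dBW


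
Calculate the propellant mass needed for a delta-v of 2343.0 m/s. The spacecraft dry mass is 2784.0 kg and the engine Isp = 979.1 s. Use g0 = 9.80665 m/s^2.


ve = Isp * g0 = 979.1 * 9.80665 = 9601.691015 m/s
mass ratio = exp(dv/ve) = exp(2343.0/9601.691015) = 1.27636924
m_prop = m_dry * (mr - 1) = 2784.0 * (1.27636924 - 1)
m_prop = 769.4120 kg

769.4120 kg


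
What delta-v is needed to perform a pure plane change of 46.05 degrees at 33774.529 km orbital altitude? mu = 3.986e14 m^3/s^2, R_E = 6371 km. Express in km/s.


r = 40145.5290 km = 4.0145529e+07 m
V = sqrt(mu/r) = 3151.0120 m/s
di = 46.05 deg = 0.8037241 rad
dV = 2*V*sin(di/2) = 2*3151.0120*sin(0.4018621)
dV = 2464.9279 m/s = 2.4649 km/s

2.4649 km/s


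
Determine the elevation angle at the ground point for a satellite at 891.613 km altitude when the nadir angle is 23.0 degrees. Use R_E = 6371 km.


r = R_E + alt = 7262.6130 km
Law of sines in the satellite / Earth-center / ground-point triangle:
  sin(nadir)/R_E = sin(90 + el)/r  =>  cos(el) = (r/R_E)*sin(nadir)
cos(el) = (7262.6130 / 6371.0000) * sin(23.0 deg) = 0.4454134
el = arccos(0.4454134) = 63.5502 deg
(Earth-central angle = 90 - nadir - el = 3.4498 deg)

63.5502 degrees


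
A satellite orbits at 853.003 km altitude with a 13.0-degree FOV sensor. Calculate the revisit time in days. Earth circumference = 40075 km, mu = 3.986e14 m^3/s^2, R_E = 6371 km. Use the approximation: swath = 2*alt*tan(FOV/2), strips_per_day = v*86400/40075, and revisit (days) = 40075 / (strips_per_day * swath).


swath = 2*853.003*tan(0.1134464) = 194.3748 km
v = sqrt(mu/r) = 7428.1333 m/s = 7.4281 km/s
strips/day = v*86400/40075 = 7.4281*86400/40075 = 16.0147
coverage/day = strips * swath = 16.0147 * 194.3748 = 3112.8624 km
revisit = 40075 / 3112.8624 = 12.8740 days

12.8740 days


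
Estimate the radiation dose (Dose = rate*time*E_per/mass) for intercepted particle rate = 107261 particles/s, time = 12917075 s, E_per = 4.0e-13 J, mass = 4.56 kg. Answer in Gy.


Total energy deposited = rate * time * E_per
  = 107261 * 12917075 * 4.0e-13 = 0.5541994 J
Dose = E_total / mass = 0.5541994 / 4.56
Dose = 0.1215349 Gy

0.1215 Gy


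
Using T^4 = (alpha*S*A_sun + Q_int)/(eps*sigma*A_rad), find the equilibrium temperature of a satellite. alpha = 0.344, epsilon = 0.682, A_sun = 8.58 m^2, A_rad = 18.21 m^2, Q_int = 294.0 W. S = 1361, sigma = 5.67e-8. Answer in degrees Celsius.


Numerator = alpha*S*A_sun + Q_int = 0.344*1361*8.58 + 294.0 = 4311.0187 W
Denominator = eps*sigma*A_rad = 0.682*5.67e-8*18.21 = 7.0416977e-07 W/K^4
T^4 = 6.1221297e+09 K^4
T = 279.7214 K = 6.5714 C

6.5714 degrees Celsius


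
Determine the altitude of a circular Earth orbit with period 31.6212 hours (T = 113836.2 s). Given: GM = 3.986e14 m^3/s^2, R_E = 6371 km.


T = 113836.2 s
r = (mu*T^2/(4*pi^2))^(1/3) = (3.986e14 * 113836.2^2 / (4*pi^2))^(1/3)
r = 5.076676e+07 m = 50766.7599 km
alt = r - R_E = 50766.7599 - 6371 = 44395.7599 km

44395.7599 km


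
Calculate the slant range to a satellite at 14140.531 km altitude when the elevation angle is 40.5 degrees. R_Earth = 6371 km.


h = 14140.531 km, el = 40.5 deg
d = -R_E*sin(el) + sqrt((R_E*sin(el))^2 + 2*R_E*h + h^2)
d = -6371.0000*sin(0.7068583) + sqrt((6371.0000*0.649448)^2 + 2*6371.0000*14140.531 + 14140.531^2)
d = 15793.5800 km

15793.5800 km


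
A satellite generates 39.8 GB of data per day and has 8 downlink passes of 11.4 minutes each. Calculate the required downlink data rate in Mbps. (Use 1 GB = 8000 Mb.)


total contact time = 8 * 11.4 * 60 = 5472.0000 s
data = 39.8 GB = 318400.0000 Mb
rate = 318400.0000 / 5472.0000 = 58.1871 Mbps

58.1871 Mbps


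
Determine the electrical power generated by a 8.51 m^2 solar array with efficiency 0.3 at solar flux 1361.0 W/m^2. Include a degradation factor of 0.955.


P = area * eta * S * degradation
P = 8.51 * 0.3 * 1361.0 * 0.955
P = 3318.2745 W

3318.2745 W


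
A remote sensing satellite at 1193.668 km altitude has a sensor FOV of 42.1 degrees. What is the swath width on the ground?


FOV = 42.1 deg = 0.7347836 rad
swath = 2 * alt * tan(FOV/2) = 2 * 1193.668 * tan(0.3673918)
swath = 2 * 1193.668 * 0.3848656
swath = 918.8036 km

918.8036 km


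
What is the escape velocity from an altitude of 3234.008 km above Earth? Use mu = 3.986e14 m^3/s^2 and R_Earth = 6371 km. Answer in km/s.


r = 6371.0 + 3234.008 = 9605.0080 km = 9.605008e+06 m
v_esc = sqrt(2*mu/r) = sqrt(2*3.986e14 / 9.605008e+06)
v_esc = 9110.3441 m/s = 9.1103 km/s

9.1103 km/s


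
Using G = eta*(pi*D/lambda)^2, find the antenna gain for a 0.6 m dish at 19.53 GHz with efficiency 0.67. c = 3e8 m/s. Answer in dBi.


lambda = c/f = 3e8 / 1.953e+10 = 0.01536098 m
G = eta*(pi*D/lambda)^2 = 0.67*(pi*0.6/0.01536098)^2
G = 10088.7887 (linear)
G = 10*log10(10088.7887) = 40.0384 dBi

40.0384 dBi


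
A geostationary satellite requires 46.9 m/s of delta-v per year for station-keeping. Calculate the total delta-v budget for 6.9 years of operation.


dV = rate * years = 46.9 * 6.9
dV = 323.6100 m/s

323.6100 m/s


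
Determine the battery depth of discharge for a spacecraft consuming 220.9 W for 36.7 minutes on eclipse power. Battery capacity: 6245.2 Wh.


E_used = P * t / 60 = 220.9 * 36.7 / 60 = 135.1172 Wh
DOD = E_used / E_total * 100 = 135.1172 / 6245.2 * 100
DOD = 2.1635 %

2.1635 %


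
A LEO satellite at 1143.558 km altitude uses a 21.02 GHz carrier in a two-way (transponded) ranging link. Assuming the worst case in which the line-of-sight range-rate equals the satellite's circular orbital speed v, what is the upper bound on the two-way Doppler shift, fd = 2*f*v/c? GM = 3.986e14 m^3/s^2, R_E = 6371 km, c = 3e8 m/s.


r = 7.514558e+06 m
v = sqrt(mu/r) = 7283.1110 m/s (worst-case radial velocity)
f = 21.02 GHz = 2.102e+10 Hz
fd = 2*f*v/c = 2*2.102e+10*7283.1110/3.0e+08
fd = 1.0206066e+06 Hz

1.0206e+06 Hz


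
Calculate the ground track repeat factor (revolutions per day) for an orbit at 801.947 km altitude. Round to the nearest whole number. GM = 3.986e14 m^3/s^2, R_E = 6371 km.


r = 7.172947e+06 m
T = 2*pi*sqrt(r^3/mu) = 6045.8540 s = 100.7642 min
revs/day = 1440 / 100.7642 = 14.2908
Rounded: 14 revolutions per day

14 revolutions per day


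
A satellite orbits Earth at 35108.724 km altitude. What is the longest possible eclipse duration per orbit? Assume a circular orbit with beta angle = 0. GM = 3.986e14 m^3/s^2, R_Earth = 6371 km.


r = 41479.7240 km
T = 1401.2440 min
Eclipse fraction = arcsin(R_E/r)/pi = arcsin(6371.0000/41479.7240)/pi
= arcsin(0.1535931)/pi = 0.0490845
Eclipse duration = 0.0490845 * 1401.2440 = 68.7794 min

68.7794 minutes


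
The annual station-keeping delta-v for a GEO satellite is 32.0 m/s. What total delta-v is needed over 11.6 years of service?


dV = rate * years = 32.0 * 11.6
dV = 371.2000 m/s

371.2000 m/s


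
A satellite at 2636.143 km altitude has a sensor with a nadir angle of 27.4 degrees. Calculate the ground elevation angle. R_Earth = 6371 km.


r = R_E + alt = 9007.1430 km
Law of sines in the satellite / Earth-center / ground-point triangle:
  sin(nadir)/R_E = sin(90 + el)/r  =>  cos(el) = (r/R_E)*sin(nadir)
cos(el) = (9007.1430 / 6371.0000) * sin(27.4 deg) = 0.6506177
el = arccos(0.6506177) = 49.4118 deg
(Earth-central angle = 90 - nadir - el = 13.1882 deg)

49.4118 degrees


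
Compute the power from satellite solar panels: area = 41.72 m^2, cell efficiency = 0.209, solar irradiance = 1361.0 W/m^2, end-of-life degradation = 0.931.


P = area * eta * S * degradation
P = 41.72 * 0.209 * 1361.0 * 0.931
P = 11048.3746 W

11048.3746 W


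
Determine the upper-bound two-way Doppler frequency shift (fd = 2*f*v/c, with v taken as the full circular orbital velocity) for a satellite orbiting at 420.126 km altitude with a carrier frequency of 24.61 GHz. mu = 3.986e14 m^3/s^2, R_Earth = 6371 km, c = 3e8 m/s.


r = 6.791126e+06 m
v = sqrt(mu/r) = 7661.2168 m/s (worst-case radial velocity)
f = 24.61 GHz = 2.461e+10 Hz
fd = 2*f*v/c = 2*2.461e+10*7661.2168/3.0e+08
fd = 1.2569503e+06 Hz

1.2570e+06 Hz


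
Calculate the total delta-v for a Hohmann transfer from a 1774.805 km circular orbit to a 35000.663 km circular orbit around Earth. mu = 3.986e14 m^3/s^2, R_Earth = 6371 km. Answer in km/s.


r1 = 8145.8050 km = 8.145805e+06 m
r2 = 41371.6630 km = 4.1371663e+07 m
dv1 = sqrt(mu/r1)*(sqrt(2*r2/(r1+r2)) - 1) = 2047.2840 m/s
dv2 = sqrt(mu/r2)*(1 - sqrt(2*r1/(r1+r2))) = 1323.5578 m/s
total dv = |dv1| + |dv2| = 2047.2840 + 1323.5578 = 3370.8418 m/s = 3.3708 km/s

3.3708 km/s


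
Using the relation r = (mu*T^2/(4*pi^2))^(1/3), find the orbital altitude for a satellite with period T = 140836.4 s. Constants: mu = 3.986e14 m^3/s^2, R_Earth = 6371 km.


T = 140836.4 s
r = (mu*T^2/(4*pi^2))^(1/3) = (3.986e14 * 140836.4^2 / (4*pi^2))^(1/3)
r = 5.8506277e+07 m = 58506.2770 km
alt = r - R_E = 58506.2770 - 6371 = 52135.2770 km

52135.2770 km


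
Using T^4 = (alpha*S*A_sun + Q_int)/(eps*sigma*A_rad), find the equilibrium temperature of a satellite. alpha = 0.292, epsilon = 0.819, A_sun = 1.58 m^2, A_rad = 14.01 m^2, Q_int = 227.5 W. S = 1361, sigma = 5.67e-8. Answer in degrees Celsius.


Numerator = alpha*S*A_sun + Q_int = 0.292*1361*1.58 + 227.5 = 855.4110 W
Denominator = eps*sigma*A_rad = 0.819*5.67e-8*14.01 = 6.5058657e-07 W/K^4
T^4 = 1.3148303e+09 K^4
T = 190.4221 K = -82.7279 C

-82.7279 degrees Celsius


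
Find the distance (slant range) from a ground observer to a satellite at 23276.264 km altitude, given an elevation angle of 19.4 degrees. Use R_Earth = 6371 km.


h = 23276.264 km, el = 19.4 deg
d = -R_E*sin(el) + sqrt((R_E*sin(el))^2 + 2*R_E*h + h^2)
d = -6371.0000*sin(0.3385939) + sqrt((6371.0000*0.3321611)^2 + 2*6371.0000*23276.264 + 23276.264^2)
d = 26915.6618 km

26915.6618 km


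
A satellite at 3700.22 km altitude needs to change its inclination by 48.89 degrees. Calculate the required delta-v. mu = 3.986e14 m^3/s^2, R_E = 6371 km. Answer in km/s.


r = 10071.2200 km = 1.007122e+07 m
V = sqrt(mu/r) = 6291.1147 m/s
di = 48.89 deg = 0.8532915 rad
dV = 2*V*sin(di/2) = 2*6291.1147*sin(0.4266457)
dV = 5206.7726 m/s = 5.2068 km/s

5.2068 km/s


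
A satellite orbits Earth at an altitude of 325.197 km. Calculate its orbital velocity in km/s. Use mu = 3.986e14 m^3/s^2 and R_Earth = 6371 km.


r = R_E + alt = 6371.0 + 325.197 = 6696.1970 km = 6.696197e+06 m
v = sqrt(mu/r) = sqrt(3.986e14 / 6.696197e+06) = 7715.3305 m/s = 7.7153 km/s

7.7153 km/s


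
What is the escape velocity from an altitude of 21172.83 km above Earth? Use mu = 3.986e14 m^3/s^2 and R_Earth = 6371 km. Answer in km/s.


r = 6371.0 + 21172.83 = 27543.8300 km = 2.754383e+07 m
v_esc = sqrt(2*mu/r) = sqrt(2*3.986e14 / 2.754383e+07)
v_esc = 5379.8663 m/s = 5.3799 km/s

5.3799 km/s


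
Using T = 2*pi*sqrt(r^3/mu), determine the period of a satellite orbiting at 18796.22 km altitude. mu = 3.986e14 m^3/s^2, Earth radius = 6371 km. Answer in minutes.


r = 25167.2200 km = 2.516722e+07 m
T = 2*pi*sqrt(r^3/mu) = 2*pi*sqrt(1.5940639e+22 / 3.986e14)
T = 39734.1649 s = 662.2361 min

662.2361 minutes


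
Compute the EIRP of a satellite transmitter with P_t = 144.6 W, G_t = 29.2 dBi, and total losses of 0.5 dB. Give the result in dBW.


Pt = 144.6 W = 21.6017 dBW
EIRP = Pt_dBW + Gt - losses = 21.6017 + 29.2 - 0.5 = 50.3017 dBW

50.3017 dBW


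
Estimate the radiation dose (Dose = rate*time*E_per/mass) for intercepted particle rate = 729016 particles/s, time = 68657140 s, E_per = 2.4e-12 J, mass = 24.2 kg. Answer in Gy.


Total energy deposited = rate * time * E_per
  = 729016 * 68657140 * 2.4e-12 = 120.1252 J
Dose = E_total / mass = 120.1252 / 24.2
Dose = 4.9638 Gy

4.9638 Gy


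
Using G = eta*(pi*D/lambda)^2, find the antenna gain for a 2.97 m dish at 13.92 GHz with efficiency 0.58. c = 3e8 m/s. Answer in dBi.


lambda = c/f = 3e8 / 1.392e+10 = 0.02155172 m
G = eta*(pi*D/lambda)^2 = 0.58*(pi*2.97/0.02155172)^2
G = 108711.7780 (linear)
G = 10*log10(108711.7780) = 50.3628 dBi

50.3628 dBi


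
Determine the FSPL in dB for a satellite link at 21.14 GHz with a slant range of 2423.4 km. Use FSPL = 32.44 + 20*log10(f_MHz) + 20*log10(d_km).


f = 21.14 GHz = 21140.0000 MHz
d = 2423.4 km
FSPL = 32.44 + 20*log10(21140.0000) + 20*log10(2423.4)
FSPL = 32.44 + 86.5021 + 67.6885
FSPL = 186.6306 dB

186.6306 dB


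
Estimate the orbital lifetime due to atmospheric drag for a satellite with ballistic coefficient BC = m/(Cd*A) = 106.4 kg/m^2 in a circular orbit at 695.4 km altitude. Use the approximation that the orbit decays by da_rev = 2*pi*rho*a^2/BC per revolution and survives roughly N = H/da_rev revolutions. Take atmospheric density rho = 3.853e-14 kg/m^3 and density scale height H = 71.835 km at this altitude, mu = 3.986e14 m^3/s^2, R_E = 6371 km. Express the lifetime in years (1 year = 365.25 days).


a = R_E + alt = 7066.4000 km = 7.0664e+06 m
da_rev = 2*pi*rho*a^2/BC = 2*pi*3.853e-14*(7.0664e+06)^2/106.4 = 0.11361448 m per revolution
N = H/da_rev = 71835.0000 m / 0.11361448 m = 632269.7612 revolutions
P = 2*pi*sqrt(a^3/mu) = 5911.6477 s
lifetime = N*P = 632269.7612 * 5911.6477 = 3.7377561e+09 s = 43261.0660 days
years = 43261.0660 / 365.25 = 118.4423 years

118.4423 years


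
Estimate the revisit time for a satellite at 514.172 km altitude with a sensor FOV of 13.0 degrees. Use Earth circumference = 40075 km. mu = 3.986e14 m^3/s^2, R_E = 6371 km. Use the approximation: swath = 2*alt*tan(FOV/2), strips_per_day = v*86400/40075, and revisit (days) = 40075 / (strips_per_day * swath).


swath = 2*514.172*tan(0.1134464) = 117.1650 km
v = sqrt(mu/r) = 7608.7138 m/s = 7.6087 km/s
strips/day = v*86400/40075 = 7.6087*86400/40075 = 16.4041
coverage/day = strips * swath = 16.4041 * 117.1650 = 1921.9822 km
revisit = 40075 / 1921.9822 = 20.8509 days

20.8509 days


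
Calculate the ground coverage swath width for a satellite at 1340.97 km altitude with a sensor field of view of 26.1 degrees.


FOV = 26.1 deg = 0.4555309 rad
swath = 2 * alt * tan(FOV/2) = 2 * 1340.97 * tan(0.2277655)
swath = 2 * 1340.97 * 0.2317876
swath = 621.6403 km

621.6403 km


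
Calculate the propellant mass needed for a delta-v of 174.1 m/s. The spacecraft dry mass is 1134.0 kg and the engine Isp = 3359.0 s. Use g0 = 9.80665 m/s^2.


ve = Isp * g0 = 3359.0 * 9.80665 = 32940.537350 m/s
mass ratio = exp(dv/ve) = exp(174.1/32940.537350) = 1.00529927
m_prop = m_dry * (mr - 1) = 1134.0 * (1.00529927 - 1)
m_prop = 6.0094 kg

6.0094 kg


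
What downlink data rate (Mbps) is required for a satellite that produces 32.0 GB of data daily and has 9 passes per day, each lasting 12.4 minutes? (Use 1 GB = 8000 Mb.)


total contact time = 9 * 12.4 * 60 = 6696.0000 s
data = 32.0 GB = 256000.0000 Mb
rate = 256000.0000 / 6696.0000 = 38.2318 Mbps

38.2318 Mbps


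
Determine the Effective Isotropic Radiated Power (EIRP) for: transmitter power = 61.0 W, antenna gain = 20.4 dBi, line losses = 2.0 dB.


Pt = 61.0 W = 17.8533 dBW
EIRP = Pt_dBW + Gt - losses = 17.8533 + 20.4 - 2.0 = 36.2533 dBW

36.2533 dBW


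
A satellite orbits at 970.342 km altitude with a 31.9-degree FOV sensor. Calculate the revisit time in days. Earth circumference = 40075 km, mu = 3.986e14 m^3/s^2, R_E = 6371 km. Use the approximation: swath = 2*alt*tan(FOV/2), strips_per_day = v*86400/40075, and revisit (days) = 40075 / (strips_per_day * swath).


swath = 2*970.342*tan(0.27838) = 554.6498 km
v = sqrt(mu/r) = 7368.5311 m/s = 7.3685 km/s
strips/day = v*86400/40075 = 7.3685*86400/40075 = 15.8862
coverage/day = strips * swath = 15.8862 * 554.6498 = 8811.3004 km
revisit = 40075 / 8811.3004 = 4.5481 days

4.5481 days


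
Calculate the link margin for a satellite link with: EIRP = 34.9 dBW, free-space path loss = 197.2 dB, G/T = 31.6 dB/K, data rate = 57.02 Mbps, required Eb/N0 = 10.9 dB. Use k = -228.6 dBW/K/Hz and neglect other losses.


C/N0 = EIRP - FSPL + G/T - k = 34.9 - 197.2 + 31.6 - (-228.6)
C/N0 = 97.9000 dB-Hz
R_b = 57.02 Mbps = 5.702e+07 bps -> 10*log10(R_b) = 77.5603 dB-Hz
Eb/N0 = C/N0 - 10*log10(R_b) = 97.9000 - 77.5603 = 20.3397 dB
Margin = Eb/N0 - Eb/N0_req = 20.3397 - 10.9 = 9.4397 dB (link closes)

9.4397 dB


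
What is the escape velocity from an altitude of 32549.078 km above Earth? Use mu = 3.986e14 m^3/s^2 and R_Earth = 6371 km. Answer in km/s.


r = 6371.0 + 32549.078 = 38920.0780 km = 3.8920078e+07 m
v_esc = sqrt(2*mu/r) = sqrt(2*3.986e14 / 3.8920078e+07)
v_esc = 4525.8150 m/s = 4.5258 km/s

4.5258 km/s


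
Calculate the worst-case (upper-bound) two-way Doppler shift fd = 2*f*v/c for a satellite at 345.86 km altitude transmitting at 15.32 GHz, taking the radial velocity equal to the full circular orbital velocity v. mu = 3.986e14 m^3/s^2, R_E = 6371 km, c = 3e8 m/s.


r = 6.71686e+06 m
v = sqrt(mu/r) = 7703.4541 m/s (worst-case radial velocity)
f = 15.32 GHz = 1.532e+10 Hz
fd = 2*f*v/c = 2*1.532e+10*7703.4541/3.0e+08
fd = 786779.4450 Hz

786779.4450 Hz


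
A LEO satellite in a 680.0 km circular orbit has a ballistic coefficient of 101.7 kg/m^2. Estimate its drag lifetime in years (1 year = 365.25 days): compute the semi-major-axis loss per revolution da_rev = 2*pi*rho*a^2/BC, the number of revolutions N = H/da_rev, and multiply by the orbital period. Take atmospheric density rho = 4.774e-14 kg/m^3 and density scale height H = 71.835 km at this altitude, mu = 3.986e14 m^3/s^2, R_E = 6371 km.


a = R_E + alt = 7051.0000 km = 7.051e+06 m
da_rev = 2*pi*rho*a^2/BC = 2*pi*4.774e-14*(7.051e+06)^2/101.7 = 0.146636727 m per revolution
N = H/da_rev = 71835.0000 m / 0.146636727 m = 489884.0918 revolutions
P = 2*pi*sqrt(a^3/mu) = 5892.3331 s
lifetime = N*P = 489884.0918 * 5892.3331 = 2.8865603e+09 s = 33409.2624 days
years = 33409.2624 / 365.25 = 91.4696 years

91.4696 years


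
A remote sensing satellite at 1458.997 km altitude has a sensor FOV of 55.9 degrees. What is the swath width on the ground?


FOV = 55.9 deg = 0.9756391 rad
swath = 2 * alt * tan(FOV/2) = 2 * 1458.997 * tan(0.4878195)
swath = 2 * 1458.997 * 0.5305906
swath = 1548.2601 km

1548.2601 km


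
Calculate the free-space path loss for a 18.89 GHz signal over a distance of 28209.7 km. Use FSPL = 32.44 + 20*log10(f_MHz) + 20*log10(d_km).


f = 18.89 GHz = 18890.0000 MHz
d = 28209.7 km
FSPL = 32.44 + 20*log10(18890.0000) + 20*log10(28209.7)
FSPL = 32.44 + 85.5246 + 89.0080
FSPL = 206.9726 dB

206.9726 dB


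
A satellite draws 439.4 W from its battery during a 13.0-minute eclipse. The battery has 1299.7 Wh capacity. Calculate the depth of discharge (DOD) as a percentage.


E_used = P * t / 60 = 439.4 * 13.0 / 60 = 95.2033 Wh
DOD = E_used / E_total * 100 = 95.2033 / 1299.7 * 100
DOD = 7.3250 %

7.3250 %


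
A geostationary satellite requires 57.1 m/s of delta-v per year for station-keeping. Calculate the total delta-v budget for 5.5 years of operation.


dV = rate * years = 57.1 * 5.5
dV = 314.0500 m/s

314.0500 m/s


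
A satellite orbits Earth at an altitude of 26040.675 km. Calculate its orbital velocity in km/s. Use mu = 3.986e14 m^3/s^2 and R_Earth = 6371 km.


r = R_E + alt = 6371.0 + 26040.675 = 32411.6750 km = 3.2411675e+07 m
v = sqrt(mu/r) = sqrt(3.986e14 / 3.2411675e+07) = 3506.8558 m/s = 3.5069 km/s

3.5069 km/s


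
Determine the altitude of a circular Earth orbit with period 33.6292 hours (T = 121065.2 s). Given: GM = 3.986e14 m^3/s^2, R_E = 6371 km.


T = 121065.2 s
r = (mu*T^2/(4*pi^2))^(1/3) = (3.986e14 * 121065.2^2 / (4*pi^2))^(1/3)
r = 5.2893877e+07 m = 52893.8771 km
alt = r - R_E = 52893.8771 - 6371 = 46522.8771 km

46522.8771 km


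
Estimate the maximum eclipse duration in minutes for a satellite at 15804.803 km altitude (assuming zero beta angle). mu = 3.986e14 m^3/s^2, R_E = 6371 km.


r = 22175.8030 km
T = 547.7457 min
Eclipse fraction = arcsin(R_E/r)/pi = arcsin(6371.0000/22175.8030)/pi
= arcsin(0.2872951)/pi = 0.09275604
Eclipse duration = 0.09275604 * 547.7457 = 50.8067 min

50.8067 minutes


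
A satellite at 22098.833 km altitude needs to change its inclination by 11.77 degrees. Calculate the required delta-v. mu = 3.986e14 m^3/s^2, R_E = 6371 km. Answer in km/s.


r = 28469.8330 km = 2.8469833e+07 m
V = sqrt(mu/r) = 3741.7622 m/s
di = 11.77 deg = 0.2054253 rad
dV = 2*V*sin(di/2) = 2*3741.7622*sin(0.1027126)
dV = 767.3016 m/s = 0.7673016 km/s

0.7673 km/s


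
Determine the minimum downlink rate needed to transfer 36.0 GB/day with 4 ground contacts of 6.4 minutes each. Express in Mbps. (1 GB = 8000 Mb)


total contact time = 4 * 6.4 * 60 = 1536.0000 s
data = 36.0 GB = 288000.0000 Mb
rate = 288000.0000 / 1536.0000 = 187.5000 Mbps

187.5000 Mbps


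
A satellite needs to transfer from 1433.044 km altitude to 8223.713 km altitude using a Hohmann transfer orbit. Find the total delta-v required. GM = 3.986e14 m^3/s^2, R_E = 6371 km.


r1 = 7804.0440 km = 7.804044e+06 m
r2 = 14594.7130 km = 1.4594713e+07 m
dv1 = sqrt(mu/r1)*(sqrt(2*r2/(r1+r2)) - 1) = 1011.7334 m/s
dv2 = sqrt(mu/r2)*(1 - sqrt(2*r1/(r1+r2))) = 863.5345 m/s
total dv = |dv1| + |dv2| = 1011.7334 + 863.5345 = 1875.2679 m/s = 1.8753 km/s

1.8753 km/s


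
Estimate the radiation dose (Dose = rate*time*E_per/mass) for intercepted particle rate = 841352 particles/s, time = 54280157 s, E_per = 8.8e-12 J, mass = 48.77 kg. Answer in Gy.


Total energy deposited = rate * time * E_per
  = 841352 * 54280157 * 8.8e-12 = 401.8847 J
Dose = E_total / mass = 401.8847 / 48.77
Dose = 8.2404 Gy

8.2404 Gy


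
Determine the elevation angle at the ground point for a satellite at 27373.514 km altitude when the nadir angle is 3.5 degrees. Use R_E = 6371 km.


r = R_E + alt = 33744.5140 km
Law of sines in the satellite / Earth-center / ground-point triangle:
  sin(nadir)/R_E = sin(90 + el)/r  =>  cos(el) = (r/R_E)*sin(nadir)
cos(el) = (33744.5140 / 6371.0000) * sin(3.5 deg) = 0.3233485
el = arccos(0.3233485) = 71.1345 deg
(Earth-central angle = 90 - nadir - el = 15.3655 deg)

71.1345 degrees


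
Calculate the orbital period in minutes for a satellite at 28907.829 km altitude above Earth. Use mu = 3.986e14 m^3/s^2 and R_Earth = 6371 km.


r = 35278.8290 km = 3.5278829e+07 m
T = 2*pi*sqrt(r^3/mu) = 2*pi*sqrt(4.3907882e+22 / 3.986e14)
T = 65945.0897 s = 1099.0848 min

1099.0848 minutes


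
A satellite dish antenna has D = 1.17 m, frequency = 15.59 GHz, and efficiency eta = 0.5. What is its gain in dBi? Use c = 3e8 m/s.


lambda = c/f = 3e8 / 1.559e+10 = 0.0192431 m
G = eta*(pi*D/lambda)^2 = 0.5*(pi*1.17/0.0192431)^2
G = 18242.7873 (linear)
G = 10*log10(18242.7873) = 42.6109 dBi

42.6109 dBi


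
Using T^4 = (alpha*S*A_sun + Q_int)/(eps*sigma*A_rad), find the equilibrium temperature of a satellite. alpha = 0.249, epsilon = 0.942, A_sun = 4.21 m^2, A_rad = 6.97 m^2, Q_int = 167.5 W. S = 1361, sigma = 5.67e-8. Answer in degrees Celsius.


Numerator = alpha*S*A_sun + Q_int = 0.249*1361*4.21 + 167.5 = 1594.2227 W
Denominator = eps*sigma*A_rad = 0.942*5.67e-8*6.97 = 3.7227746e-07 W/K^4
T^4 = 4.2823509e+09 K^4
T = 255.8118 K = -17.3382 C

-17.3382 degrees Celsius


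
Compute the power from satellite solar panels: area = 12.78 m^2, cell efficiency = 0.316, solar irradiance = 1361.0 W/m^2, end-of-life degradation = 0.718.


P = area * eta * S * degradation
P = 12.78 * 0.316 * 1361.0 * 0.718
P = 3946.3946 W

3946.3946 W


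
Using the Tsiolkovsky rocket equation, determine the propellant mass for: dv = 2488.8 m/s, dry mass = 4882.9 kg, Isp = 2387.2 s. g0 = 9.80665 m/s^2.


ve = Isp * g0 = 2387.2 * 9.80665 = 23410.434880 m/s
mass ratio = exp(dv/ve) = exp(2488.8/23410.434880) = 1.11216834
m_prop = m_dry * (mr - 1) = 4882.9 * (1.11216834 - 1)
m_prop = 547.7068 kg

547.7068 kg


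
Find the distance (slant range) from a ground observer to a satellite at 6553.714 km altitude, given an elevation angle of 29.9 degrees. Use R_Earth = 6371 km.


h = 6553.714 km, el = 29.9 deg
d = -R_E*sin(el) + sqrt((R_E*sin(el))^2 + 2*R_E*h + h^2)
d = -6371.0000*sin(0.5218534) + sqrt((6371.0000*0.4984877)^2 + 2*6371.0000*6553.714 + 6553.714^2)
d = 8509.3694 km

8509.3694 km


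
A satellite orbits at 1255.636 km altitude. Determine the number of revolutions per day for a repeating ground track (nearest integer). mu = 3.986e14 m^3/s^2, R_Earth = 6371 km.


r = 7.626636e+06 m
T = 2*pi*sqrt(r^3/mu) = 6628.4312 s = 110.4739 min
revs/day = 1440 / 110.4739 = 13.0348
Rounded: 13 revolutions per day

13 revolutions per day


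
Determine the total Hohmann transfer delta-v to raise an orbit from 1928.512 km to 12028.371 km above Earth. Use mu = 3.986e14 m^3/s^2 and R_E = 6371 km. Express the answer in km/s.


r1 = 8299.5120 km = 8.299512e+06 m
r2 = 18399.3710 km = 1.8399371e+07 m
dv1 = sqrt(mu/r1)*(sqrt(2*r2/(r1+r2)) - 1) = 1205.8799 m/s
dv2 = sqrt(mu/r2)*(1 - sqrt(2*r1/(r1+r2))) = 984.4723 m/s
total dv = |dv1| + |dv2| = 1205.8799 + 984.4723 = 2190.3522 m/s = 2.1904 km/s

2.1904 km/s


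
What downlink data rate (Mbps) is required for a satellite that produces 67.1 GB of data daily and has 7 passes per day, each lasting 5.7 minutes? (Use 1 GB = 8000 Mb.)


total contact time = 7 * 5.7 * 60 = 2394.0000 s
data = 67.1 GB = 536800.0000 Mb
rate = 536800.0000 / 2394.0000 = 224.2272 Mbps

224.2272 Mbps


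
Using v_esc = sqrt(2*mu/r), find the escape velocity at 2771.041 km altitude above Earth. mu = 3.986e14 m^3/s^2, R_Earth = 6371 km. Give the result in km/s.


r = 6371.0 + 2771.041 = 9142.0410 km = 9.142041e+06 m
v_esc = sqrt(2*mu/r) = sqrt(2*3.986e14 / 9.142041e+06)
v_esc = 9338.1762 m/s = 9.3382 km/s

9.3382 km/s


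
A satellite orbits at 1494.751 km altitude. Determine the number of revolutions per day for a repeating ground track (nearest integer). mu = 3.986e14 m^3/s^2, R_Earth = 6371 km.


r = 7.865751e+06 m
T = 2*pi*sqrt(r^3/mu) = 6942.5899 s = 115.7098 min
revs/day = 1440 / 115.7098 = 12.4449
Rounded: 12 revolutions per day

12 revolutions per day


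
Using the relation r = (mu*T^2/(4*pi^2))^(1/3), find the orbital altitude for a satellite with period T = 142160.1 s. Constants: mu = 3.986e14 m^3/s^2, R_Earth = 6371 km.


T = 142160.1 s
r = (mu*T^2/(4*pi^2))^(1/3) = (3.986e14 * 142160.1^2 / (4*pi^2))^(1/3)
r = 5.88723e+07 m = 58872.2995 km
alt = r - R_E = 58872.2995 - 6371 = 52501.2995 km

52501.2995 km


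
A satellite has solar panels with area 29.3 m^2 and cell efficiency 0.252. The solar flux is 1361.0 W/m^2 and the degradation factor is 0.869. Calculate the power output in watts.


P = area * eta * S * degradation
P = 29.3 * 0.252 * 1361.0 * 0.869
P = 8732.6502 W

8732.6502 W


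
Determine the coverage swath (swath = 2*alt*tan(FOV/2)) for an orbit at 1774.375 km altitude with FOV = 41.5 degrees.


FOV = 41.5 deg = 0.7243116 rad
swath = 2 * alt * tan(FOV/2) = 2 * 1774.375 * tan(0.3621558)
swath = 2 * 1774.375 * 0.3788661
swath = 1344.5011 km

1344.5011 km


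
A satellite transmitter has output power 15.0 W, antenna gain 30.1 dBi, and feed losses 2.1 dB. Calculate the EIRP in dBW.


Pt = 15.0 W = 11.7609 dBW
EIRP = Pt_dBW + Gt - losses = 11.7609 + 30.1 - 2.1 = 39.7609 dBW

39.7609 dBW


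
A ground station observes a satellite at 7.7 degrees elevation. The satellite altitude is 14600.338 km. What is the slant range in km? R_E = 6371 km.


h = 14600.338 km, el = 7.7 deg
d = -R_E*sin(el) + sqrt((R_E*sin(el))^2 + 2*R_E*h + h^2)
d = -6371.0000*sin(0.1343904) + sqrt((6371.0000*0.1339862)^2 + 2*6371.0000*14600.338 + 14600.338^2)
d = 19144.7753 km

19144.7753 km


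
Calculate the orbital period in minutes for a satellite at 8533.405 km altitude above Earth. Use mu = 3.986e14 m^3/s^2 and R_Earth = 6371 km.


r = 14904.4050 km = 1.4904405e+07 m
T = 2*pi*sqrt(r^3/mu) = 2*pi*sqrt(3.3108837e+21 / 3.986e14)
T = 18108.5295 s = 301.8088 min

301.8088 minutes


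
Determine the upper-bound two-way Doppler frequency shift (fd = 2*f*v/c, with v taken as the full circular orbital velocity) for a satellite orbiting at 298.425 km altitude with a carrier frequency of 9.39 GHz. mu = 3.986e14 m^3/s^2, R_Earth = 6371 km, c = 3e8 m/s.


r = 6.669425e+06 m
v = sqrt(mu/r) = 7730.8002 m/s (worst-case radial velocity)
f = 9.39 GHz = 9.39e+09 Hz
fd = 2*f*v/c = 2*9.39e+09*7730.8002/3.0e+08
fd = 483948.0941 Hz

483948.0941 Hz


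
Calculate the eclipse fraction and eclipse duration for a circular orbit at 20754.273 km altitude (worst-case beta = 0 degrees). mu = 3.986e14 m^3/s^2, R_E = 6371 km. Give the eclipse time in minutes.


r = 27125.2730 km
T = 741.0050 min
Eclipse fraction = arcsin(R_E/r)/pi = arcsin(6371.0000/27125.2730)/pi
= arcsin(0.2348732)/pi = 0.0754675
Eclipse duration = 0.0754675 * 741.0050 = 55.9218 min

55.9218 minutes


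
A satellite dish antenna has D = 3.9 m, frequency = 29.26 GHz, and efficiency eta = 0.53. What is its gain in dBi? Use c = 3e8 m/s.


lambda = c/f = 3e8 / 2.926e+10 = 0.0102529 m
G = eta*(pi*D/lambda)^2 = 0.53*(pi*3.9/0.0102529)^2
G = 756852.0005 (linear)
G = 10*log10(756852.0005) = 58.7901 dBi

58.7901 dBi


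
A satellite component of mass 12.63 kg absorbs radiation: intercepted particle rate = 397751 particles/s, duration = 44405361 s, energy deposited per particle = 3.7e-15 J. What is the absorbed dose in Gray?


Total energy deposited = rate * time * E_per
  = 397751 * 44405361 * 3.7e-15 = 0.06535042 J
Dose = E_total / mass = 0.06535042 / 12.63
Dose = 0.005174222 Gy

0.0052 Gy


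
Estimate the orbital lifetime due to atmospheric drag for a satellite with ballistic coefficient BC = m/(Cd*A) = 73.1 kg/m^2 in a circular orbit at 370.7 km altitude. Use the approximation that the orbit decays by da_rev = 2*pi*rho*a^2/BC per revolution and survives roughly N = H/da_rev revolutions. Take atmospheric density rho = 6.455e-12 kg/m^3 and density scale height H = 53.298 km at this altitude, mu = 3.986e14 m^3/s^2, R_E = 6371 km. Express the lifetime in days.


a = R_E + alt = 6741.7000 km = 6.7417e+06 m
da_rev = 2*pi*rho*a^2/BC = 2*pi*6.455e-12*(6.7417e+06)^2/73.1 = 25.217242 m per revolution
N = H/da_rev = 53298.0000 m / 25.217242 m = 2113.5539 revolutions
P = 2*pi*sqrt(a^3/mu) = 5508.9059 s
lifetime = N*P = 2113.5539 * 5508.9059 = 1.164337e+07 s = 134.7612 days

134.7612 days


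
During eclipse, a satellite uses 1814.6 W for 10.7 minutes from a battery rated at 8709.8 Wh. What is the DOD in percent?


E_used = P * t / 60 = 1814.6 * 10.7 / 60 = 323.6037 Wh
DOD = E_used / E_total * 100 = 323.6037 / 8709.8 * 100
DOD = 3.7154 %

3.7154 %


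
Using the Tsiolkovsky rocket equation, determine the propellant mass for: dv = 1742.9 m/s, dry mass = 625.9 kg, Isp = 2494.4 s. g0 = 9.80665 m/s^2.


ve = Isp * g0 = 2494.4 * 9.80665 = 24461.707760 m/s
mass ratio = exp(dv/ve) = exp(1742.9/24461.707760) = 1.07384980
m_prop = m_dry * (mr - 1) = 625.9 * (1.07384980 - 1)
m_prop = 46.2226 kg

46.2226 kg


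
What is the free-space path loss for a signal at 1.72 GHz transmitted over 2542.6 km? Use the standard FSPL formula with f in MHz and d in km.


f = 1.72 GHz = 1720.0000 MHz
d = 2542.6 km
FSPL = 32.44 + 20*log10(1720.0000) + 20*log10(2542.6)
FSPL = 32.44 + 64.7106 + 68.1056
FSPL = 165.2561 dB

165.2561 dB


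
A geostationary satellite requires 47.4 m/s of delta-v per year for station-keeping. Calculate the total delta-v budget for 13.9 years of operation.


dV = rate * years = 47.4 * 13.9
dV = 658.8600 m/s

658.8600 m/s


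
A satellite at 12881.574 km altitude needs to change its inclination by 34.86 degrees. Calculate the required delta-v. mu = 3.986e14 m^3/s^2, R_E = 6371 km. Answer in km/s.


r = 19252.5740 km = 1.9252574e+07 m
V = sqrt(mu/r) = 4550.1346 m/s
di = 34.86 deg = 0.6084218 rad
dV = 2*V*sin(di/2) = 2*4550.1346*sin(0.3042109)
dV = 2725.8982 m/s = 2.7259 km/s

2.7259 km/s


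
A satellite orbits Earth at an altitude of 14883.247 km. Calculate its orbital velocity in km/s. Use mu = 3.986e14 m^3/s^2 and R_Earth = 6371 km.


r = R_E + alt = 6371.0 + 14883.247 = 21254.2470 km = 2.1254247e+07 m
v = sqrt(mu/r) = sqrt(3.986e14 / 2.1254247e+07) = 4330.5772 m/s = 4.3306 km/s

4.3306 km/s


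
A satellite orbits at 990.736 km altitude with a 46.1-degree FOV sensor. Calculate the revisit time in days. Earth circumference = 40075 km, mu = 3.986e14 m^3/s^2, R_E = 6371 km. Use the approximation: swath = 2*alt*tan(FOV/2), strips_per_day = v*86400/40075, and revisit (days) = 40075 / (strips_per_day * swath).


swath = 2*990.736*tan(0.4022984) = 843.1264 km
v = sqrt(mu/r) = 7358.3176 m/s = 7.3583 km/s
strips/day = v*86400/40075 = 7.3583*86400/40075 = 15.8642
coverage/day = strips * swath = 15.8642 * 843.1264 = 13375.5438 km
revisit = 40075 / 13375.5438 = 2.9961 days

2.9961 days
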